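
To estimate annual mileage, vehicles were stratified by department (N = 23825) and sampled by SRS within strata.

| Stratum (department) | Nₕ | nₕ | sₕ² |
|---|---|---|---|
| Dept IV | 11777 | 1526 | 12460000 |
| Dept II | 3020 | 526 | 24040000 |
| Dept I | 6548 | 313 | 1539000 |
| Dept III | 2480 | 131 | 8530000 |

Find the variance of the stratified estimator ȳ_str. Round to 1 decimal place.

Var(ȳ_str) = Σₕ Wₕ²(1 − fₕ)sₕ²/nₕ with Wₕ = Nₕ/N, N = 23825.
Dept IV: Wₕ = 0.49431270; term = 0.49431270²·(1 − 0.12957459)·12460000/1526 = 1736.5952.
Dept II: Wₕ = 0.12675761; term = 0.12675761²·(1 − 0.17417219)·24040000/526 = 606.43784.
Dept I: Wₕ = 0.27483736; term = 0.27483736²·(1 − 0.04780086)·1539000/313 = 353.64994.
Dept III: Wₕ = 0.10409234; term = 0.10409234²·(1 − 0.05282258)·8530000/131 = 668.26177.
Sum = 3364.9448.

3364.9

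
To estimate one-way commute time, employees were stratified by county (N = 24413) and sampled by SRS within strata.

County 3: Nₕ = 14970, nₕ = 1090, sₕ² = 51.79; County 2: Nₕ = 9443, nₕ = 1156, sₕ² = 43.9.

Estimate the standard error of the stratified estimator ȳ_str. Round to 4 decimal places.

Var(ȳ_str) = Σₕ Wₕ²(1 − fₕ)sₕ²/nₕ with Wₕ = Nₕ/N, N = 24413.
County 3: Wₕ = 0.61319789; term = 0.61319789²·(1 − 0.07281229)·51.79/1090 = 0.016564883.
County 2: Wₕ = 0.38680211; term = 0.38680211²·(1 − 0.12241872)·43.9/1156 = 0.0049862232.
Sum = 0.021551106.
SE = √(0.021551106) = 0.1468.

0.1468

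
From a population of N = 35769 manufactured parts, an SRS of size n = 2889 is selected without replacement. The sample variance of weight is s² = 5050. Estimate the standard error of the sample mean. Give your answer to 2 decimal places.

Under SRS without replacement, Var(ȳ) = (1 − f)·s²/n with f = n/N = 2889/35769 = 0.08076826.
Var(ȳ) = (1 − 0.08076826)·5050/2889 = 0.91923174·1.7480097 = 1.606826.
SE(ȳ) = √(1.606826) = 1.27.

1.27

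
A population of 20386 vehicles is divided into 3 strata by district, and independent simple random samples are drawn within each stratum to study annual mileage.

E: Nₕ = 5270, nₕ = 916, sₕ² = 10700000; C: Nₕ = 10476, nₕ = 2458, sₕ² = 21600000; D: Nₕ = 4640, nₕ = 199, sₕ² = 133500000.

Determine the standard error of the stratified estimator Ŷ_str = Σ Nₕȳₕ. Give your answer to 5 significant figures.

3.8510 × 10^6

Var(Ŷ_str) = Σₕ Nₕ²(1 − fₕ)sₕ²/nₕ.
E: 5270²·(1 − 916/5270)·10700000/916 = 2.6803243 × 10^11.
C: 10476²·(1 − 2458/10476)·21600000/2458 = 7.3813095 × 10^11.
D: 4640²·(1 − 199/4640)·133500000/199 = 1.3823784 × 10^13.
Sum = 1.4829947 × 10^13.
SE = √(1.4829947 × 10^13) = 3.8510 × 10^6.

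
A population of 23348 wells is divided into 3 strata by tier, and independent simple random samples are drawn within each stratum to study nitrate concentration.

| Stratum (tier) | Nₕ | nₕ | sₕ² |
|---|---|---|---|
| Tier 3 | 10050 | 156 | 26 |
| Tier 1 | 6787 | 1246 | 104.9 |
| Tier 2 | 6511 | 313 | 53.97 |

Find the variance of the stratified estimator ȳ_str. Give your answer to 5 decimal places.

Var(ȳ_str) = Σₕ Wₕ²(1 − fₕ)sₕ²/nₕ with Wₕ = Nₕ/N, N = 23348.
Tier 3: Wₕ = 0.43044372; term = 0.43044372²·(1 − 0.01552239)·26/156 = 0.030400964.
Tier 1: Wₕ = 0.29068871; term = 0.29068871²·(1 − 0.18358627)·104.9/1246 = 0.0058079661.
Tier 2: Wₕ = 0.27886757; term = 0.27886757²·(1 − 0.04807249)·53.97/313 = 0.012764623.
Sum = 0.048973553.

0.04897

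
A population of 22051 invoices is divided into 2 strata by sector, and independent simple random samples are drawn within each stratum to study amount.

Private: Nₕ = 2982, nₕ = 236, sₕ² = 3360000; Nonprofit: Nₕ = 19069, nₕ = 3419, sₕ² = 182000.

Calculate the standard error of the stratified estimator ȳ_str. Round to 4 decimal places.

16.5055

Var(ȳ_str) = Σₕ Wₕ²(1 − fₕ)sₕ²/nₕ with Wₕ = Nₕ/N, N = 22051.
Private: Wₕ = 0.13523196; term = 0.13523196²·(1 − 0.07914152)·3360000/236 = 239.76118.
Nonprofit: Wₕ = 0.86476804; term = 0.86476804²·(1 − 0.17929624)·182000/3419 = 32.670665.
Sum = 272.43185.
SE = √(272.43185) = 16.5055.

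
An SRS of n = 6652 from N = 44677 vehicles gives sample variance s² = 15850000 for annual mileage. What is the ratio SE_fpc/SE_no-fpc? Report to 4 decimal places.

f = n/N = 6652/44677 = 0.14889093.
SE_no-fpc = √(s²/n) = 48.813339; SE_fpc = √((1−f)s²/n) = 45.033025.
Ratio = √(1−f) = 0.92255573.

0.9226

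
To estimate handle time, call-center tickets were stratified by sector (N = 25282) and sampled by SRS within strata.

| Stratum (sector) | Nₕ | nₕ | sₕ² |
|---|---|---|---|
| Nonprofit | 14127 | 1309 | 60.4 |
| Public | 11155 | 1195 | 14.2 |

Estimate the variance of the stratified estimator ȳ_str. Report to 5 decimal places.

0.01514

Var(ȳ_str) = Σₕ Wₕ²(1 − fₕ)sₕ²/nₕ with Wₕ = Nₕ/N, N = 25282.
Nonprofit: Wₕ = 0.55877700; term = 0.55877700²·(1 − 0.09265945)·60.4/1309 = 0.013072079.
Public: Wₕ = 0.44122300; term = 0.44122300²·(1 − 0.10712685)·14.2/1195 = 0.0020655062.
Sum = 0.015137585.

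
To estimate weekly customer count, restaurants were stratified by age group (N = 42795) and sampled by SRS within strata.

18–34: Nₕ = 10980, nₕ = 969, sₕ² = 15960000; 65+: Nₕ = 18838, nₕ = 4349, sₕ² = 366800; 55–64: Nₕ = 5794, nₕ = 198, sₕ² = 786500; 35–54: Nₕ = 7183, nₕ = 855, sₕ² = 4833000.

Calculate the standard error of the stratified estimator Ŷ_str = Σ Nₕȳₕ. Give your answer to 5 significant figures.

1.4897 × 10^6

Var(Ŷ_str) = Σₕ Nₕ²(1 − fₕ)sₕ²/nₕ.
18–34: 10980²·(1 − 969/10980)·15960000/969 = 1.8104599 × 10^12.
65+: 18838²·(1 − 4349/18838)·366800/4349 = 2.3020414 × 10^10.
55–64: 5794²·(1 − 198/5794)·786500/198 = 1.2879225 × 10^11.
35–54: 7183²·(1 − 855/7183)·4833000/855 = 2.5693485 × 10^11.
Sum = 2.2192074 × 10^12.
SE = √(2.2192074 × 10^12) = 1.4897 × 10^6.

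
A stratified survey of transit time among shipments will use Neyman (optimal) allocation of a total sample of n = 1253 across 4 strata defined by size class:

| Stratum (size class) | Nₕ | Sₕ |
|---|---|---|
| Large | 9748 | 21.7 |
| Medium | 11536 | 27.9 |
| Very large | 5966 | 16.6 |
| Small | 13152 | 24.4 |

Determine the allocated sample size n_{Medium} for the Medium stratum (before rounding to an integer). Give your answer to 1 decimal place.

Neyman allocation: nₕ = n·NₕSₕ / Σⱼ NⱼSⱼ.
Σ NⱼSⱼ = 9748·21.7 + 11536·27.9 + 5966·16.6 + 13152·24.4 = 953330.4.
n_{Medium} = 1253·11536·27.9 / 953330.4 = 423.0.

423.0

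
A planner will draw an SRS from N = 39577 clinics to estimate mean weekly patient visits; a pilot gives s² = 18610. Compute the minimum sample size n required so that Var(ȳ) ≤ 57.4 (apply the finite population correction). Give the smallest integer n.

Without fpc, n₀ = s²/D = 18610/57.4 = 324.2160.
With fpc, (1 − n/N)·s²/n ≤ D requires n ≥ n₀/(1 + n₀/N) = 324.2160/(1 + 324.2160/39577) = 321.5816.
Rounding up, n = 322.

322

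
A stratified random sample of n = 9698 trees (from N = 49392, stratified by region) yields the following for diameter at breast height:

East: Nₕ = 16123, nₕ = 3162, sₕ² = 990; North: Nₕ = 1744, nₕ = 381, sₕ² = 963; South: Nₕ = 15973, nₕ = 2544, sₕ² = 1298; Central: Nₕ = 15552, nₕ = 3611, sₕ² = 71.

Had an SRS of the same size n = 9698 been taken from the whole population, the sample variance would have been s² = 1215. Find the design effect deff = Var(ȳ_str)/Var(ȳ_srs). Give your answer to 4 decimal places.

0.7513

Var(ȳ_str) = Σ Wₕ²(1−fₕ)sₕ²/nₕ with Wₕ = Nₕ/49392:
  East: (16123/49392)²·(1−3162/16123)·990/3162 = 0.026819117
  North: (1744/49392)²·(1−381/1744)·963/381 = 0.0024628073
  South: (15973/49392)²·(1−2544/15973)·1298/2544 = 0.044861576
  Central: (15552/49392)²·(1−3611/15552)·71/3611 = 0.0014967339
  → Var(ȳ_str) = 0.075640234.
Var(ȳ_srs) = (1 − 9698/49392)·1215/9698 = 0.10068444.
deff = 0.075640234 / 0.10068444 = 0.7513.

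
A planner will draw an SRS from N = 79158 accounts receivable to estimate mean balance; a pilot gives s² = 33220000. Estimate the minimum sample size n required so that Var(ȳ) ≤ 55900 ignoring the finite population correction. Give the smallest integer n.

595

Without fpc, n₀ = s²/D = 33220000/55900 = 594.2755.
Rounding up, n = 595.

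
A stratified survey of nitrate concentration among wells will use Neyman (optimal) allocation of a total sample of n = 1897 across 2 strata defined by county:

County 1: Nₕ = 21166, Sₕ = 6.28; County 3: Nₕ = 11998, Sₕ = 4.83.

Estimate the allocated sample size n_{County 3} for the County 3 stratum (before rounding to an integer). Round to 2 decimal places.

575.94

Neyman allocation: nₕ = n·NₕSₕ / Σⱼ NⱼSⱼ.
Σ NⱼSⱼ = 21166·6.28 + 11998·4.83 = 190872.82.
n_{County 3} = 1897·11998·4.83 / 190872.82 = 575.94.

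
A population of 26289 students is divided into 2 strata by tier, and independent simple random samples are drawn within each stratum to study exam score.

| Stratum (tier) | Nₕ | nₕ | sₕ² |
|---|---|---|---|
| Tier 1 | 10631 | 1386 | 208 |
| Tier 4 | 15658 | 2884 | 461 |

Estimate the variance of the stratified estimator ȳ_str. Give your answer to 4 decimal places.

0.0676

Var(ȳ_str) = Σₕ Wₕ²(1 − fₕ)sₕ²/nₕ with Wₕ = Nₕ/N, N = 26289.
Tier 1: Wₕ = 0.40438967; term = 0.40438967²·(1 − 0.13037344)·208/1386 = 0.021341896.
Tier 4: Wₕ = 0.59561033; term = 0.59561033²·(1 − 0.18418700)·461/2884 = 0.046261609.
Sum = 0.067603505.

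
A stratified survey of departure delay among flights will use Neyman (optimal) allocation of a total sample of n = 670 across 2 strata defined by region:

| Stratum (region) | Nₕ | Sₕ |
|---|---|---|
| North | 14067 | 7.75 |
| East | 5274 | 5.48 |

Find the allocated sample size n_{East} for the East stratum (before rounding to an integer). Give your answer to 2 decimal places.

140.40

Neyman allocation: nₕ = n·NₕSₕ / Σⱼ NⱼSⱼ.
Σ NⱼSⱼ = 14067·7.75 + 5274·5.48 = 137920.77.
n_{East} = 670·5274·5.48 / 137920.77 = 140.40.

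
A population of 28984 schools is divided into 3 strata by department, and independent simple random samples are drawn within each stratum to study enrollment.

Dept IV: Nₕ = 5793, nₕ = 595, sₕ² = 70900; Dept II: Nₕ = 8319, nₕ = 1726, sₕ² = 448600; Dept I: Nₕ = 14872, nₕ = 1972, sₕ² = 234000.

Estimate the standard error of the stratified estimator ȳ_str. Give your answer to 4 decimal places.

Var(ȳ_str) = Σₕ Wₕ²(1 − fₕ)sₕ²/nₕ with Wₕ = Nₕ/N, N = 28984.
Dept IV: Wₕ = 0.19986889; term = 0.19986889²·(1 − 0.10271017)·70900/595 = 4.2712248.
Dept II: Wₕ = 0.28702043; term = 0.28702043²·(1 − 0.20747686)·448600/1726 = 16.968992.
Dept I: Wₕ = 0.51311068; term = 0.51311068²·(1 − 0.13259817)·234000/1972 = 27.098883.
Sum = 48.3391.
SE = √(48.3391) = 6.9526.

6.9526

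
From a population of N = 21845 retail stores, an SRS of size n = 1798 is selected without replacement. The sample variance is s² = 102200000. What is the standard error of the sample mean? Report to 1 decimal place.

228.4

Under SRS without replacement, Var(ȳ) = (1 − f)·s²/n with f = n/N = 1798/21845 = 0.08230716.
Var(ȳ) = (1 − 0.08230716)·102200000/1798 = 0.91769284·56840.934 = 52162.518.
SE(ȳ) = √(52162.518) = 228.4.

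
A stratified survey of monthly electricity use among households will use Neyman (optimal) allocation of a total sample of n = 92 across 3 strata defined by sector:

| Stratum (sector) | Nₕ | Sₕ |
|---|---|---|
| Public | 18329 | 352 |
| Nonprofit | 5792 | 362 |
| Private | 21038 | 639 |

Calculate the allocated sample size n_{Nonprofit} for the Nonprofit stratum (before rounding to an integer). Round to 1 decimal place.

8.8

Neyman allocation: nₕ = n·NₕSₕ / Σⱼ NⱼSⱼ.
Σ NⱼSⱼ = 18329·352 + 5792·362 + 21038·639 = 2.1991794 × 10^7.
n_{Nonprofit} = 92·5792·362 / (2.1991794 × 10^7) = 8.8.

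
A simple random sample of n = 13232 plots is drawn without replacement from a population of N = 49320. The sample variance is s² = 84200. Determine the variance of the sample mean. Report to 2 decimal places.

Under SRS without replacement, Var(ȳ) = (1 − f)·s²/n with f = n/N = 13232/49320 = 0.26828873.
Var(ȳ) = (1 − 0.26828873)·84200/13232 = 0.73171127·6.3633615 = 4.6561434.

4.66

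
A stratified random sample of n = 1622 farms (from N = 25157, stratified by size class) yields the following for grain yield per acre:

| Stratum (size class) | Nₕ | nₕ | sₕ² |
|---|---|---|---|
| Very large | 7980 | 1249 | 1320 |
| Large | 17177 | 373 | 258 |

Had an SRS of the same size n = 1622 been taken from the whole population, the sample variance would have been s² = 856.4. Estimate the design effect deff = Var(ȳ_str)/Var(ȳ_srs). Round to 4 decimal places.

0.8203

Var(ȳ_str) = Σ Wₕ²(1−fₕ)sₕ²/nₕ with Wₕ = Nₕ/25157:
  Very large: (7980/25157)²·(1−1249/7980)·1320/1249 = 0.089696661
  Large: (17177/25157)²·(1−373/17177)·258/373 = 0.31546644
  → Var(ȳ_str) = 0.4051631.
Var(ȳ_srs) = (1 − 1622/25157)·856.4/1622 = 0.49394792.
deff = 0.4051631 / 0.49394792 = 0.8203.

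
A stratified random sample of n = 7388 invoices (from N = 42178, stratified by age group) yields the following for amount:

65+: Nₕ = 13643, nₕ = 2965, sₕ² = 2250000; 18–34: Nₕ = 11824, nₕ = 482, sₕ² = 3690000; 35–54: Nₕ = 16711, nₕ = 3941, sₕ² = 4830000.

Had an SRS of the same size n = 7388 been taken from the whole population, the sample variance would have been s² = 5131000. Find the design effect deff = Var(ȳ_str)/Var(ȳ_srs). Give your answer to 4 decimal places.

Var(ȳ_str) = Σ Wₕ²(1−fₕ)sₕ²/nₕ with Wₕ = Nₕ/42178:
  65+: (13643/42178)²·(1−2965/13643)·2250000/2965 = 62.142061
  18–34: (11824/42178)²·(1−482/11824)·3690000/482 = 577.11376
  35–54: (16711/42178)²·(1−3941/16711)·4830000/3941 = 147.01514
  → Var(ȳ_str) = 786.27096.
Var(ȳ_srs) = (1 − 7388/42178)·5131000/7388 = 572.8535.
deff = 786.27096 / 572.8535 = 1.3726.

1.3726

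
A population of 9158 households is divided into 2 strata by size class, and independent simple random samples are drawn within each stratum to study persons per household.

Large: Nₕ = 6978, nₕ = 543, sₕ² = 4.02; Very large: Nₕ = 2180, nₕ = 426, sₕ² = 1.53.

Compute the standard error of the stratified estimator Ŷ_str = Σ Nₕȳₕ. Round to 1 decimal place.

588.4

Var(Ŷ_str) = Σₕ Nₕ²(1 − fₕ)sₕ²/nₕ.
Large: 6978²·(1 − 543/6978)·4.02/543 = 332434.23.
Very large: 2180²·(1 − 426/2180)·1.53/426 = 13733.079.
Sum = 346167.31.
SE = √(346167.31) = 588.4.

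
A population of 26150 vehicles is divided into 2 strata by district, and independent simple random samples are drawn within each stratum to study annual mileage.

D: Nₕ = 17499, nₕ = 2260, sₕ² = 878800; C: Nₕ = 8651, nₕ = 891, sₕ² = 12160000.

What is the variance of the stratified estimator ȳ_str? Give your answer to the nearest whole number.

Var(ȳ_str) = Σₕ Wₕ²(1 − fₕ)sₕ²/nₕ with Wₕ = Nₕ/N, N = 26150.
D: Wₕ = 0.66917782; term = 0.66917782²·(1 − 0.12915024)·878800/2260 = 151.63796.
C: Wₕ = 0.33082218; term = 0.33082218²·(1 − 0.10299387)·12160000/891 = 1339.8017.
Sum = 1491.4397.

1491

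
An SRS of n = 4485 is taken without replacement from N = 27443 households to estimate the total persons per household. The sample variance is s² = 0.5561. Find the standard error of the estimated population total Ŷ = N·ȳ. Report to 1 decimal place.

279.5

Var(Ŷ) = N²·Var(ȳ) = N²·(1 − n/N)·s²/n.
f = 4485/27443 = 0.16342965; Var(ȳ) = 0.83657035·0.5561/4485 = 1.0372726 × 10^-4.
Var(Ŷ) = 27443² · (1.0372726 × 10^-4) = 78118.892.
SE(Ŷ) = √(78118.892) = 279.5.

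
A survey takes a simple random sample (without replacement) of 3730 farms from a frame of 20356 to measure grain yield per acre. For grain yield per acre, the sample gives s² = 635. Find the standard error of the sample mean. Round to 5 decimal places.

Under SRS without replacement, Var(ȳ) = (1 − f)·s²/n with f = n/N = 3730/20356 = 0.18323836.
Var(ȳ) = (1 − 0.18323836)·635/3730 = 0.81676164·0.17024129 = 0.13904655.
SE(ȳ) = √(0.13904655) = 0.37289.

0.37289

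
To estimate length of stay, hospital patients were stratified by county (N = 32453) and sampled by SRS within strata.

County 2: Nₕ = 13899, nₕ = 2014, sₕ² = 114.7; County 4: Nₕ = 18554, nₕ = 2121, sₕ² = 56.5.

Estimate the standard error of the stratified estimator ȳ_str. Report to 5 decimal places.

Var(ȳ_str) = Σₕ Wₕ²(1 − fₕ)sₕ²/nₕ with Wₕ = Nₕ/N, N = 32453.
County 2: Wₕ = 0.42828090; term = 0.42828090²·(1 − 0.14490251)·114.7/2014 = 0.0089325816.
County 4: Wₕ = 0.57171910; term = 0.57171910²·(1 − 0.11431497)·56.5/2121 = 0.0077117419.
Sum = 0.016644324.
SE = √(0.016644324) = 0.12901.

0.12901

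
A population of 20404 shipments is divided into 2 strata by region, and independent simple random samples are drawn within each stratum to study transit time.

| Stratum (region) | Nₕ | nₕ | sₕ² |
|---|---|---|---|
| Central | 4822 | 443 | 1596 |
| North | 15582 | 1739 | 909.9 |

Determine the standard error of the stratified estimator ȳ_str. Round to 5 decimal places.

Var(ȳ_str) = Σₕ Wₕ²(1 − fₕ)sₕ²/nₕ with Wₕ = Nₕ/N, N = 20404.
Central: Wₕ = 0.23632621; term = 0.23632621²·(1 − 0.09187059)·1596/443 = 0.18272614.
North: Wₕ = 0.76367379; term = 0.76367379²·(1 − 0.11160313)·909.9/1739 = 0.27109211.
Sum = 0.45381825.
SE = √(0.45381825) = 0.67366.

0.67366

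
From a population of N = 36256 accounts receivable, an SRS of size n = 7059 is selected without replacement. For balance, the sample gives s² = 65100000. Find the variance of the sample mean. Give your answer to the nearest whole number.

Under SRS without replacement, Var(ȳ) = (1 − f)·s²/n with f = n/N = 7059/36256 = 0.19469881.
Var(ȳ) = (1 − 0.19469881)·65100000/7059 = 0.80530119·9222.2694 = 7426.7046.

7427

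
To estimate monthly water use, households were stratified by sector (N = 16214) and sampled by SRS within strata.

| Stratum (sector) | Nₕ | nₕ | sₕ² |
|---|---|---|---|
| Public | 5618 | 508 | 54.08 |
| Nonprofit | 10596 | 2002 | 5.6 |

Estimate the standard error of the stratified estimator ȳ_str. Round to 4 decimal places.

Var(ȳ_str) = Σₕ Wₕ²(1 − fₕ)sₕ²/nₕ with Wₕ = Nₕ/N, N = 16214.
Public: Wₕ = 0.34649069; term = 0.34649069²·(1 − 0.09042364)·54.08/508 = 0.011625062.
Nonprofit: Wₕ = 0.65350931; term = 0.65350931²·(1 − 0.18893922)·5.6/2002 = 9.6890437 × 10^-4.
Sum = 0.012593966.
SE = √(0.012593966) = 0.1122.

0.1122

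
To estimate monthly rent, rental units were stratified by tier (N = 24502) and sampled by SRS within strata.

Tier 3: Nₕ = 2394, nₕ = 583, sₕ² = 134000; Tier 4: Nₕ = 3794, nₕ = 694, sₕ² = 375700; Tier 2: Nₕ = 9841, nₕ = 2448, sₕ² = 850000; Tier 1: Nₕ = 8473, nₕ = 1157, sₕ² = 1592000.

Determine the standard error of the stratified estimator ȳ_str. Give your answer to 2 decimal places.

14.01

Var(ȳ_str) = Σₕ Wₕ²(1 − fₕ)sₕ²/nₕ with Wₕ = Nₕ/N, N = 24502.
Tier 3: Wₕ = 0.09770631; term = 0.09770631²·(1 − 0.24352548)·134000/583 = 1.6598765.
Tier 4: Wₕ = 0.15484450; term = 0.15484450²·(1 − 0.18292040)·375700/694 = 10.605659.
Tier 2: Wₕ = 0.40164068; term = 0.40164068²·(1 − 0.24875521)·850000/2448 = 42.0789.
Tier 1: Wₕ = 0.34580851; term = 0.34580851²·(1 − 0.13655140)·1592000/1157 = 142.07496.
Sum = 196.4194.
SE = √(196.4194) = 14.01.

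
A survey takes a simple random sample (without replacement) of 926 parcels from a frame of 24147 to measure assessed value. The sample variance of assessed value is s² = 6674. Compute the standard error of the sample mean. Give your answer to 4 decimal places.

Under SRS without replacement, Var(ȳ) = (1 − f)·s²/n with f = n/N = 926/24147 = 0.03834845.
Var(ȳ) = (1 − 0.03834845)·6674/926 = 0.96165155·7.2073434 = 6.930953.
SE(ȳ) = √(6.930953) = 2.6327.

2.6327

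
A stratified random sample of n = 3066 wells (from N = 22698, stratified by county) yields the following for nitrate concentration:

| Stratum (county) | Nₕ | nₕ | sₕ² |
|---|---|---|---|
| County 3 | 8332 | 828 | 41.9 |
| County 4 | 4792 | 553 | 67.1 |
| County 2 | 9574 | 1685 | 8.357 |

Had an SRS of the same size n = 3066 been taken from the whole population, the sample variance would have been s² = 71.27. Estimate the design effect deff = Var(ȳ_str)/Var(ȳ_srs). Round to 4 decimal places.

Var(ȳ_str) = Σ Wₕ²(1−fₕ)sₕ²/nₕ with Wₕ = Nₕ/22698:
  County 3: (8332/22698)²·(1−828/8332)·41.9/828 = 0.0061411625
  County 4: (4792/22698)²·(1−553/4792)·67.1/553 = 0.004784124
  County 2: (9574/22698)²·(1−1685/9574)·8.357/1685 = 7.2709422 × 10^-4
  → Var(ȳ_str) = 0.011652381.
Var(ȳ_srs) = (1 − 3066/22698)·71.27/3066 = 0.020105346.
deff = 0.011652381 / 0.020105346 = 0.5796.

0.5796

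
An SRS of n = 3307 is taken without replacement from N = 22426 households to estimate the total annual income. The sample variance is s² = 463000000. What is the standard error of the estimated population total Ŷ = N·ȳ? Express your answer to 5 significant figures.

7.7479 × 10^6

Var(Ŷ) = N²·Var(ȳ) = N²·(1 − n/N)·s²/n.
f = 3307/22426 = 0.14746277; Var(ȳ) = 0.85253723·463000000/3307 = 119360.37.
Var(Ŷ) = 22426² · 119360.37 = 6.0029371 × 10^13.
SE(Ŷ) = √(6.0029371 × 10^13) = 7.7479 × 10^6.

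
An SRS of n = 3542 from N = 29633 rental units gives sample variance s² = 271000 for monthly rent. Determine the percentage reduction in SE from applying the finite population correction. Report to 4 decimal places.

6.1666

f = n/N = 3542/29633 = 0.11952890.
SE_no-fpc = √(s²/n) = 8.747025; SE_fpc = √((1−f)s²/n) = 8.2076328.
Ratio = √(1−f) = 0.93833421. Reduction = 100·(1 − 0.93833421) = 6.1666%.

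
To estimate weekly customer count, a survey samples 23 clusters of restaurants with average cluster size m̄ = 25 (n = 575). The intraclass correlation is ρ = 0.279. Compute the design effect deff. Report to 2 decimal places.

7.70

deff = 1 + (25 − 1)·0.279 = 1 + 6.696 = 7.696.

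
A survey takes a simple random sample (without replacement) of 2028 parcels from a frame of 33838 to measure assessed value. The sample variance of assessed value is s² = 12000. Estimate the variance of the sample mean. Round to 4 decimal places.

Under SRS without replacement, Var(ȳ) = (1 − f)·s²/n with f = n/N = 2028/33838 = 0.05993262.
Var(ȳ) = (1 − 0.05993262)·12000/2028 = 0.94006738·5.9171598 = 5.5625289.

5.5625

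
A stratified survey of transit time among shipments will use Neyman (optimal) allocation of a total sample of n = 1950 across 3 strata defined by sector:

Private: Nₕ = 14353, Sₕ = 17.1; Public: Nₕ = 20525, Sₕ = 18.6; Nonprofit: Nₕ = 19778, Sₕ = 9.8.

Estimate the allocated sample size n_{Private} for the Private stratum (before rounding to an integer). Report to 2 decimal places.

Neyman allocation: nₕ = n·NₕSₕ / Σⱼ NⱼSⱼ.
Σ NⱼSⱼ = 14353·17.1 + 20525·18.6 + 19778·9.8 = 821025.7.
n_{Private} = 1950·14353·17.1 / 821025.7 = 582.93.

582.93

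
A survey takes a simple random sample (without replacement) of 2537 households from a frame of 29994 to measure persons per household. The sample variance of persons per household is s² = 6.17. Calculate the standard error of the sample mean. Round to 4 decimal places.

0.0472

Under SRS without replacement, Var(ȳ) = (1 − f)·s²/n with f = n/N = 2537/29994 = 0.08458358.
Var(ȳ) = (1 − 0.08458358)·6.17/2537 = 0.91541642·0.0024320063 = 0.0022262985.
SE(ȳ) = √(0.0022262985) = 0.0472.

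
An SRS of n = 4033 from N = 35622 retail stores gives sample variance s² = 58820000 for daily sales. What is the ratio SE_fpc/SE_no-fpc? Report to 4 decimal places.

0.9417

f = n/N = 4033/35622 = 0.11321655.
SE_no-fpc = √(s²/n) = 120.76703; SE_fpc = √((1−f)s²/n) = 113.72533.
Ratio = √(1−f) = 0.94169180.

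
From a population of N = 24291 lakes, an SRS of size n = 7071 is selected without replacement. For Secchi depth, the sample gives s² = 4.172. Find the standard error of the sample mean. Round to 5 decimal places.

0.02045

Under SRS without replacement, Var(ȳ) = (1 − f)·s²/n with f = n/N = 7071/24291 = 0.29109547.
Var(ȳ) = (1 − 0.29109547)·4.172/7071 = 0.70890453·5.9001556 × 10^-4 = 4.182647 × 10^-4.
SE(ȳ) = √(4.182647 × 10^-4) = 0.02045.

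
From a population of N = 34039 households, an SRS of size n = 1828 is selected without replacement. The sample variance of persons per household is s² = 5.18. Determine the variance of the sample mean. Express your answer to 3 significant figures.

0.00268

Under SRS without replacement, Var(ȳ) = (1 − f)·s²/n with f = n/N = 1828/34039 = 0.05370311.
Var(ȳ) = (1 − 0.05370311)·5.18/1828 = 0.94629689·0.002833698 = 0.0026815196.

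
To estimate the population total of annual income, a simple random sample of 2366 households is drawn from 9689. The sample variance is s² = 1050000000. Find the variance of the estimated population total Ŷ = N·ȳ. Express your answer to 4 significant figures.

3.149 × 10^13

Var(Ŷ) = N²·Var(ȳ) = N²·(1 − n/N)·s²/n.
f = 2366/9689 = 0.24419445; Var(ȳ) = 0.75580555·1050000000/2366 = 335416.67.
Var(Ŷ) = 9689² · 335416.67 = 3.1487817 × 10^13.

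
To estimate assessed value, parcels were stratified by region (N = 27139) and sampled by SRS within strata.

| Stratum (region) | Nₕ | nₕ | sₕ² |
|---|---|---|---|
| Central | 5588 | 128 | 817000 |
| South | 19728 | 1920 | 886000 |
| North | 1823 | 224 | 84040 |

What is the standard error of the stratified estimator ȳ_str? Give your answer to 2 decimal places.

Var(ȳ_str) = Σₕ Wₕ²(1 − fₕ)sₕ²/nₕ with Wₕ = Nₕ/N, N = 27139.
Central: Wₕ = 0.20590294; term = 0.20590294²·(1 − 0.02290623)·817000/128 = 264.4073.
South: Wₕ = 0.72692435; term = 0.72692435²·(1 − 0.09732360)·886000/1920 = 220.11164.
North: Wₕ = 0.06717270; term = 0.06717270²·(1 − 0.12287438)·84040/224 = 1.4848599.
Sum = 486.0038.
SE = √(486.0038) = 22.05.

22.05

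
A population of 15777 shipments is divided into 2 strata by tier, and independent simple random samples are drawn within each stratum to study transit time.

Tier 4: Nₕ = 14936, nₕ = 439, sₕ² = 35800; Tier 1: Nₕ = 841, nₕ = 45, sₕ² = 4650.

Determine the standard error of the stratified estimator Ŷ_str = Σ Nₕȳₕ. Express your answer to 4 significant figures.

133100

Var(Ŷ_str) = Σₕ Nₕ²(1 − fₕ)sₕ²/nₕ.
Tier 4: 14936²·(1 − 439/14936)·35800/439 = 1.7657571 × 10^10.
Tier 1: 841²·(1 − 45/841)·4650/45 = 6.9175053 × 10^7.
Sum = 1.7726746 × 10^10.
SE = √(1.7726746 × 10^10) = 133100.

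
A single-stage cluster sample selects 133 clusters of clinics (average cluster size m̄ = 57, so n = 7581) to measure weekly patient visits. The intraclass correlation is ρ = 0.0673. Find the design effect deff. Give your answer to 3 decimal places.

4.769

deff = 1 + (57 − 1)·0.0673 = 1 + 3.7688 = 4.7688.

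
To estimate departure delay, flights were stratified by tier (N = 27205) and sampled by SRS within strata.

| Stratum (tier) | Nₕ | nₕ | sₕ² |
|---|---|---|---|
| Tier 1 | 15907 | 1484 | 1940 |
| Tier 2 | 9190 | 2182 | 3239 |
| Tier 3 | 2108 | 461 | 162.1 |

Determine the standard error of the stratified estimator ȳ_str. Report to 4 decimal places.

0.7322

Var(ȳ_str) = Σₕ Wₕ²(1 − fₕ)sₕ²/nₕ with Wₕ = Nₕ/N, N = 27205.
Tier 1: Wₕ = 0.58470869; term = 0.58470869²·(1 − 0.09329226)·1940/1484 = 0.40524182.
Tier 2: Wₕ = 0.33780555; term = 0.33780555²·(1 − 0.23743199)·3239/2182 = 0.12917199.
Tier 3: Wₕ = 0.07748576; term = 0.07748576²·(1 − 0.21869070)·162.1/461 = 0.0016494868.
Sum = 0.5360633.
SE = √(0.5360633) = 0.7322.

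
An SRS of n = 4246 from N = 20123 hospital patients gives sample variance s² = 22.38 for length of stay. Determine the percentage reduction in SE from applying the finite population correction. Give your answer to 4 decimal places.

11.1745

f = n/N = 4246/20123 = 0.21100234.
SE_no-fpc = √(s²/n) = 0.072600573; SE_fpc = √((1−f)s²/n) = 0.064487851.
Ratio = √(1−f) = 0.88825540. Reduction = 100·(1 − 0.88825540) = 11.1745%.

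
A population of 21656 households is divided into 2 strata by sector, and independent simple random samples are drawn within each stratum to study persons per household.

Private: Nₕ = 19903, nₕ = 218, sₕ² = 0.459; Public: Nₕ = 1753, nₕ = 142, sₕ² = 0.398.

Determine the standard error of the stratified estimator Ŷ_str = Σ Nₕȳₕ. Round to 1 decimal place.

912.6

Var(Ŷ_str) = Σₕ Nₕ²(1 − fₕ)sₕ²/nₕ.
Private: 19903²·(1 − 218/19903)·0.459/218 = 824916.81.
Public: 1753²·(1 − 142/1753)·0.398/142 = 7915.3876.
Sum = 832832.2.
SE = √(832832.2) = 912.6.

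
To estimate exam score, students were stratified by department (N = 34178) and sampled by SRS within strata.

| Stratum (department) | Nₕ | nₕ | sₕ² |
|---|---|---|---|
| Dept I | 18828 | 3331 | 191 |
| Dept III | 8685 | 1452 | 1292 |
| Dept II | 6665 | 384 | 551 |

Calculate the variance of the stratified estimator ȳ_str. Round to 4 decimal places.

Var(ȳ_str) = Σₕ Wₕ²(1 − fₕ)sₕ²/nₕ with Wₕ = Nₕ/N, N = 34178.
Dept I: Wₕ = 0.55088068; term = 0.55088068²·(1 − 0.17691736)·191/3331 = 0.014322448.
Dept III: Wₕ = 0.25411083; term = 0.25411083²·(1 − 0.16718480)·1292/1452 = 0.047850986.
Dept II: Wₕ = 0.19500848; term = 0.19500848²·(1 − 0.05761440)·551/384 = 0.051422837.
Sum = 0.11359627.

0.1136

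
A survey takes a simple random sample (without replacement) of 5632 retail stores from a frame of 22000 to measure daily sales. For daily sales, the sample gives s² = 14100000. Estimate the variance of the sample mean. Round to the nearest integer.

1863

Under SRS without replacement, Var(ȳ) = (1 − f)·s²/n with f = n/N = 5632/22000 = 0.25600000.
Var(ȳ) = (1 − 0.25600000)·14100000/5632 = 0.74400000·2503.5511 = 1862.642.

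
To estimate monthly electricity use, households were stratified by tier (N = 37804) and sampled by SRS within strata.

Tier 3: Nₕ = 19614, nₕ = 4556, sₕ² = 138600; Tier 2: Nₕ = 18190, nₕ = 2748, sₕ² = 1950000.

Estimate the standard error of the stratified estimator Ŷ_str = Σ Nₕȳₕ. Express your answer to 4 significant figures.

456400

Var(Ŷ_str) = Σₕ Nₕ²(1 − fₕ)sₕ²/nₕ.
Tier 3: 19614²·(1 − 4556/19614)·138600/4556 = 8.9848944 × 10^9.
Tier 2: 18190²·(1 − 2748/18190)·1950000/2748 = 1.9932149 × 10^11.
Sum = 2.0830638 × 10^11.
SE = √(2.0830638 × 10^11) = 456400.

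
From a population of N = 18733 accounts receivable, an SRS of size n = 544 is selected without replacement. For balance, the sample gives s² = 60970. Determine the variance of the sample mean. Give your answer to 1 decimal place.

108.8

Under SRS without replacement, Var(ȳ) = (1 − f)·s²/n with f = n/N = 544/18733 = 0.02903966.
Var(ȳ) = (1 − 0.02903966)·60970/544 = 0.97096034·112.07721 = 108.82252.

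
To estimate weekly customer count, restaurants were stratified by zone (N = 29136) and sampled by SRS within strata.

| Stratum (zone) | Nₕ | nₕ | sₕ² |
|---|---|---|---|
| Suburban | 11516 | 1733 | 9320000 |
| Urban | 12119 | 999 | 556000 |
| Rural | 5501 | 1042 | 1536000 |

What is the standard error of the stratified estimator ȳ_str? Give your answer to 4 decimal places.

29.0632

Var(ȳ_str) = Σₕ Wₕ²(1 − fₕ)sₕ²/nₕ with Wₕ = Nₕ/N, N = 29136.
Suburban: Wₕ = 0.39524986; term = 0.39524986²·(1 − 0.15048628)·9320000/1733 = 713.72548.
Urban: Wₕ = 0.41594591; term = 0.41594591²·(1 − 0.08243254)·556000/999 = 88.352943.
Rural: Wₕ = 0.18880423; term = 0.18880423²·(1 − 0.18942011)·1536000/1042 = 42.593444.
Sum = 844.67187.
SE = √(844.67187) = 29.0632.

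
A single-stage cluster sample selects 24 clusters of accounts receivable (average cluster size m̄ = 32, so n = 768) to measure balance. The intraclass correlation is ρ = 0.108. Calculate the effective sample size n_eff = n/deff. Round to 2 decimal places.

176.63

deff = 1 + (32 − 1)·0.108 = 1 + 3.348 = 4.348.
n_eff = 768 / 4.348 = 176.63.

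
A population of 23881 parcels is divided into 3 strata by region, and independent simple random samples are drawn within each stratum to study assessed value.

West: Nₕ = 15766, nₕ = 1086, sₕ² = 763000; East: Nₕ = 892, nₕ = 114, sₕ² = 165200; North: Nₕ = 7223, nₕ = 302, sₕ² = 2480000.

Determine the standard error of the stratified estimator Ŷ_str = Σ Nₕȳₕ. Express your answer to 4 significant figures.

757700

Var(Ŷ_str) = Σₕ Nₕ²(1 − fₕ)sₕ²/nₕ.
West: 15766²·(1 − 1086/15766)·763000/1086 = 1.6260814 × 10^11.
East: 892²·(1 − 114/892)·165200/114 = 1.0056564 × 10^9.
North: 7223²·(1 − 302/7223)·2480000/302 = 4.1051705 × 10^11.
Sum = 5.7413085 × 10^11.
SE = √(5.7413085 × 10^11) = 757700.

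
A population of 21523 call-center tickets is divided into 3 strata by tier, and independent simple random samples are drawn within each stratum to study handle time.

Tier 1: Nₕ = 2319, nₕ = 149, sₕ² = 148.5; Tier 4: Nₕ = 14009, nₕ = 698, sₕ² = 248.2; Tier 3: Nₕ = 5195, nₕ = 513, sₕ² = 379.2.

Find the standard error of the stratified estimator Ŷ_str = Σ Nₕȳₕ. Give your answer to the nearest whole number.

Var(Ŷ_str) = Σₕ Nₕ²(1 − fₕ)sₕ²/nₕ.
Tier 1: 2319²·(1 − 149/2319)·148.5/149 = 5.0153433 × 10^6.
Tier 4: 14009²·(1 − 698/14009)·248.2/698 = 6.6307732 × 10^7.
Tier 3: 5195²·(1 − 513/5195)·379.2/513 = 1.7979099 × 10^7.
Sum = 8.9302174 × 10^7.
SE = √(8.9302174 × 10^7) = 9450.

9450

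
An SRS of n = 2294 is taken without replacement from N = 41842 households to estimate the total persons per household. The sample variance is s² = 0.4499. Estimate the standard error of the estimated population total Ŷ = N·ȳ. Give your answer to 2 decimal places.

Var(Ŷ) = N²·Var(ȳ) = N²·(1 − n/N)·s²/n.
f = 2294/41842 = 0.05482530; Var(ȳ) = 0.94517470·0.4499/2294 = 1.8536796 × 10^-4.
Var(Ŷ) = 41842² · (1.8536796 × 10^-4) = 324533.51.
SE(Ŷ) = √(324533.51) = 569.68.

569.68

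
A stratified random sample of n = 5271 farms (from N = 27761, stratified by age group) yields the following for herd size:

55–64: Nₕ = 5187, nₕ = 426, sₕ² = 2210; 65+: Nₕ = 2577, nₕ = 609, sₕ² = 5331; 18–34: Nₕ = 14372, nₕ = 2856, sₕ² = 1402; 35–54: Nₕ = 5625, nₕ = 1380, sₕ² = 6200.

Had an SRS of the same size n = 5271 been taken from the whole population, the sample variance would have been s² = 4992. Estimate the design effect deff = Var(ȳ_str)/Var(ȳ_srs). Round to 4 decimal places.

0.6106

Var(ȳ_str) = Σ Wₕ²(1−fₕ)sₕ²/nₕ with Wₕ = Nₕ/27761:
  55–64: (5187/27761)²·(1−426/5187)·2210/426 = 0.16623669
  65+: (2577/27761)²·(1−609/2577)·5331/609 = 0.057605068
  18–34: (14372/27761)²·(1−2856/14372)·1402/2856 = 0.10542375
  35–54: (5625/27761)²·(1−1380/5625)·6200/1380 = 0.13920108
  → Var(ȳ_str) = 0.46846659.
Var(ȳ_srs) = (1 − 5271/27761)·4992/5271 = 0.76724826.
deff = 0.46846659 / 0.76724826 = 0.6106.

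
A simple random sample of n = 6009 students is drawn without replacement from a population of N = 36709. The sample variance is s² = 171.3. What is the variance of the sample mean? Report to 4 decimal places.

Under SRS without replacement, Var(ȳ) = (1 − f)·s²/n with f = n/N = 6009/36709 = 0.16369283.
Var(ȳ) = (1 − 0.16369283)·171.3/6009 = 0.83630717·0.028507239 = 0.023840809.

0.0238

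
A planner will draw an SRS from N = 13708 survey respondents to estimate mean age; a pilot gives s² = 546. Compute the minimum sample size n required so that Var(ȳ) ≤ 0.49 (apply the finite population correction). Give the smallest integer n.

1031

Without fpc, n₀ = s²/D = 546/0.49 = 1114.2857.
With fpc, (1 − n/N)·s²/n ≤ D requires n ≥ n₀/(1 + n₀/N) = 1114.2857/(1 + 1114.2857/13708) = 1030.5177.
Rounding up, n = 1031.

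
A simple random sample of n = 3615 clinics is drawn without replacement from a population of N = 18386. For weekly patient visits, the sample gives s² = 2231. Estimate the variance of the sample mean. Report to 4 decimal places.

0.4958

Under SRS without replacement, Var(ȳ) = (1 − f)·s²/n with f = n/N = 3615/18386 = 0.19661699.
Var(ȳ) = (1 − 0.19661699)·2231/3615 = 0.80338301·0.61715076 = 0.49580844.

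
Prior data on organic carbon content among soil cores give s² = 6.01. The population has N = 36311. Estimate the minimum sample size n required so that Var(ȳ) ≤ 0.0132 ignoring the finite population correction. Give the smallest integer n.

456

Without fpc, n₀ = s²/D = 6.01/0.0132 = 455.3030.
Rounding up, n = 456.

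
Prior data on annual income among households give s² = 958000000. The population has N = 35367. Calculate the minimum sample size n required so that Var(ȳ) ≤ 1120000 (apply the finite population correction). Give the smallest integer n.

Without fpc, n₀ = s²/D = 958000000/1120000 = 855.3571.
With fpc, (1 − n/N)·s²/n ≤ D requires n ≥ n₀/(1 + n₀/N) = 855.3571/(1 + 855.3571/35367) = 835.1586.
Rounding up, n = 836.

836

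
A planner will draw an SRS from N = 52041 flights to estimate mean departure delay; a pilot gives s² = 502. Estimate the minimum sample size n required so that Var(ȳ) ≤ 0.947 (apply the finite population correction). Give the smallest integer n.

Without fpc, n₀ = s²/D = 502/0.947 = 530.0950.
With fpc, (1 − n/N)·s²/n ≤ D requires n ≥ n₀/(1 + n₀/N) = 530.0950/(1 + 530.0950/52041) = 524.7498.
Rounding up, n = 525.

525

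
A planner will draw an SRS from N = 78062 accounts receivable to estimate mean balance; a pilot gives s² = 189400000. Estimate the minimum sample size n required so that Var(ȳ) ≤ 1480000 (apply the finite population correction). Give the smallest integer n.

Without fpc, n₀ = s²/D = 189400000/1480000 = 127.9730.
With fpc, (1 − n/N)·s²/n ≤ D requires n ≥ n₀/(1 + n₀/N) = 127.9730/(1 + 127.9730/78062) = 127.7635.
Rounding up, n = 128.

128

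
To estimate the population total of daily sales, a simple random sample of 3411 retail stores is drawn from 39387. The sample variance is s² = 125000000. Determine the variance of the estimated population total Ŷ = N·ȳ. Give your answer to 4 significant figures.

Var(Ŷ) = N²·Var(ȳ) = N²·(1 − n/N)·s²/n.
f = 3411/39387 = 0.08660218; Var(ȳ) = 0.91339782·125000000/3411 = 33472.509.
Var(Ŷ) = 39387² · 33472.509 = 5.19271 × 10^13.

5.193 × 10^13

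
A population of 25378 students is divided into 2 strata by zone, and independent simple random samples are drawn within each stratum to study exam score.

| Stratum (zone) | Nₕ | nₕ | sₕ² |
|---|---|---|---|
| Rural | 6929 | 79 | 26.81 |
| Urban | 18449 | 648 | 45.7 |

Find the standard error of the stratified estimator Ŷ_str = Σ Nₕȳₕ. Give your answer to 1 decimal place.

6266.5

Var(Ŷ_str) = Σₕ Nₕ²(1 − fₕ)sₕ²/nₕ.
Rural: 6929²·(1 − 79/6929)·26.81/79 = 1.6107601 × 10^7.
Urban: 18449²·(1 − 648/18449)·45.7/648 = 2.316106 × 10^7.
Sum = 3.9268661 × 10^7.
SE = √(3.9268661 × 10^7) = 6266.5.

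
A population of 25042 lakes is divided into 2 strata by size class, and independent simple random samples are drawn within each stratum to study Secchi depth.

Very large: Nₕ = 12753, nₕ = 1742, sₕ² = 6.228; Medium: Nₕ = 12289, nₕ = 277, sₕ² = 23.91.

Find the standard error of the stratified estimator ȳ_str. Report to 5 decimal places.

0.14532

Var(ȳ_str) = Σₕ Wₕ²(1 − fₕ)sₕ²/nₕ with Wₕ = Nₕ/N, N = 25042.
Very large: Wₕ = 0.50926444; term = 0.50926444²·(1 − 0.13659531)·6.228/1742 = 8.0057413 × 10^-4.
Medium: Wₕ = 0.49073556; term = 0.49073556²·(1 − 0.02254048)·23.91/277 = 0.020318594.
Sum = 0.021119168.
SE = √(0.021119168) = 0.14532.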